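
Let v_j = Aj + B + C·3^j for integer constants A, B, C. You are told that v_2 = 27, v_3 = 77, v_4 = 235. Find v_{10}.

Write the equations: 2A + B + 9C = 27; 3A + B + 27C = 77; 4A + B + 81C = 235.
Subtracting the first from the second: A + 18C = 50.
Subtracting the second from the third: A + 54C = 158.
Solving: C = 3, A = -4, then B = 8.
Therefore v_{10} = -40 + 8 + 3·59049 = 177115.

177115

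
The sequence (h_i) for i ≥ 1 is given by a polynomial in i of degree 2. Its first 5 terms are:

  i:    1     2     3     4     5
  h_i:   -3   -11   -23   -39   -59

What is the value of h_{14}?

1st diffs: -8, -12, -16, -20.
2nd diffs: -4, -4, -4 (constant).
So h_i = -2i^2 - 2i + 1.
Evaluating at i = 14 gives h_{14} = -419.

-419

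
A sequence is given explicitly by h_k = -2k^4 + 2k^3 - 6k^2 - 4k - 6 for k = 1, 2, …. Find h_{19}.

h_{19} = -2·19^4 + 2·19^3 - 6·19^2 - 4·19 - 6 = -249172.

-249172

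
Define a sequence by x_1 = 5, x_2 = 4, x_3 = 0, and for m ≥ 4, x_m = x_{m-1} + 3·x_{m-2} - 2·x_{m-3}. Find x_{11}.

-270

Compute successive terms:
x_4 = 2, x_5 = -6, x_6 = 0, x_7 = -22, x_8 = -10, x_9 = -76, x_{10} = -62, x_{11} = -270.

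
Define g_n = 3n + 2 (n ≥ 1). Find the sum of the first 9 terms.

153

Over n = 1..9: Σn = 45.
Total = (3)·45 + (2)·9 = 153.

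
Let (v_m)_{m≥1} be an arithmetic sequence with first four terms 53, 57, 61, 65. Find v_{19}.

Common difference d = 4.
v_m = 53 + (m - 1)·4.
v_{19} = 53 + 18·4 = 125.

125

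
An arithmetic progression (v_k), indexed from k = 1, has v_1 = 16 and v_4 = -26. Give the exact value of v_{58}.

-782

Common difference d = (-26 - 16) / (4 - 1) = -14.
v_k = 16 + (k - 1)·(-14).
v_{58} = 16 + 57·(-14) = -782.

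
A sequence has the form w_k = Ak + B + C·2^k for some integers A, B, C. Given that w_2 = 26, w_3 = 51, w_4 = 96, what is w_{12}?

20536

Write the equations: 2A + B + 4C = 26; 3A + B + 8C = 51; 4A + B + 16C = 96.
Subtracting the first from the second: A + 4C = 25.
Subtracting the second from the third: A + 8C = 45.
Solving: C = 5, A = 5, then B = -4.
Hence w_{12} = 5·12 + (-4) + 5·4096 = 20536.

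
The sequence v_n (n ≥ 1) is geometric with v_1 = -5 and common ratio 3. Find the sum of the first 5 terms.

-605

v_n = (-5)·3^(n-1).
S = (-5)·(3^5 - 1)/(3 - 1) = (-5)·(243 - 1)/(2) = -605.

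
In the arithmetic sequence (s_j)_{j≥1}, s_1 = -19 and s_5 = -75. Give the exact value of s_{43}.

-607

Common difference d = (-75 - (-19)) / (5 - 1) = -14.
s_j = -19 + (j - 1)·(-14).
s_{43} = -19 + 42·(-14) = -607.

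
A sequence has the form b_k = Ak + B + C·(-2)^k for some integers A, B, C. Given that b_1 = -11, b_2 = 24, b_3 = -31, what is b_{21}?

At k = 1, 2, 3: A + B - 2C = -11; 2A + B + 4C = 24; 3A + B - 8C = -31.
Subtracting the first from the second: A + 6C = 35.
Subtracting the second from the third: A - 12C = -55.
Solving: C = 5, A = 5, then B = -6.
So b_k = 5·k + (-6) + 5·(-2)^k; at k=21 this is -10485661.

-10485661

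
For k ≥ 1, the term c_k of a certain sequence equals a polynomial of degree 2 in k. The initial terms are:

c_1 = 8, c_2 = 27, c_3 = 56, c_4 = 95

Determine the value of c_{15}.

1st diffs: 19, 29, 39.
2nd diffs: 10, 10 (constant).
Newton forward-difference form: c_k = 8 + 19·C(k-1,1) + 10·C(k-1,2).
At k = 15: k-1 = 14, so c_{15} = 8 + 266 + 910 = 1184.

1184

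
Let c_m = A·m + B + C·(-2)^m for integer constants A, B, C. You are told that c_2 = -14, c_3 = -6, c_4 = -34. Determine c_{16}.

-65602

At m = 2, 3, 4: 2A + B + 4C = -14; 3A + B - 8C = -6; 4A + B + 16C = -34.
Subtracting the first from the second: A - 12C = 8.
Subtracting the second from the third: A + 24C = -28.
Solving: C = -1, A = -4, then B = -2.
Therefore c_{16} = -64 + (-2) + (-1)·65536 = -65602.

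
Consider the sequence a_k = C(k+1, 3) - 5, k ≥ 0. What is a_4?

5

C(5, 3) = 10, so a_4 = 5.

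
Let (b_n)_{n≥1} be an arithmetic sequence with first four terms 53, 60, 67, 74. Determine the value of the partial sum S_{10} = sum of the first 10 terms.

Common difference d = 7.
b_n = 53 + (n - 1)·7.
b_{10} = 116; S = 10·(53 + 116)/2 = 845.

845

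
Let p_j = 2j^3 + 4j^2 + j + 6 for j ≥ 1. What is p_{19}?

p_{19} = 2·19^3 + 4·19^2 + 1·19 + 6 = 15187.

15187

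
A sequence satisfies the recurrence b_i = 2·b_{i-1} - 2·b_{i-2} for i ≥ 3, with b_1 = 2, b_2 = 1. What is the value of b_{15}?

128

Iterate the recurrence:
b_3 = -2, b_4 = -6, b_5 = -8, …, b_{12} = -96, b_{13} = -128, b_{14} = -64, b_{15} = 128.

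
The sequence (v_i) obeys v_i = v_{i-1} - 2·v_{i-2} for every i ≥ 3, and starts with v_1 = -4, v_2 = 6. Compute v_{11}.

Iterate the recurrence:
v_3 = 14; v_4 = 2; v_5 = -26; v_6 = -30; v_7 = 22; v_8 = 82; v_9 = 38; v_{10} = -126; v_{11} = -202.

-202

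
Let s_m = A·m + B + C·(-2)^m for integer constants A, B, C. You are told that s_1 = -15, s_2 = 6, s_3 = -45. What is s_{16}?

At m = 1, 2, 3: A + B - 2C = -15; 2A + B + 4C = 6; 3A + B - 8C = -45.
Subtracting the first from the second: A + 6C = 21.
Subtracting the second from the third: A - 12C = -51.
Solving: C = 4, A = -3, then B = -4.
Therefore s_{16} = -48 + (-4) + 4·65536 = 262092.

262092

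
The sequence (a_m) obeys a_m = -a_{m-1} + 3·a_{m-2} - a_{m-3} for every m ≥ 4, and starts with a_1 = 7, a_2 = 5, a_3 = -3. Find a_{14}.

70285

Compute successive terms:
a_4 = 11  a_5 = -25  a_6 = 61  …  a_{11} = -4995  a_{12} = 12059  a_{13} = -29113  a_{14} = 70285.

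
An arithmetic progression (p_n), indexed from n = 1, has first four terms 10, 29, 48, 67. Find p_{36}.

675

Common difference d = 19.
p_n = 10 + (n - 1)·19.
p_{36} = 10 + 35·19 = 675.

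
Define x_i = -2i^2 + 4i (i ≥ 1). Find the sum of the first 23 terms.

Over i = 1..23: Σi = 276, Σi² = 4324.
Total = (-2)·4324 + (4)·276 = -7544.

-7544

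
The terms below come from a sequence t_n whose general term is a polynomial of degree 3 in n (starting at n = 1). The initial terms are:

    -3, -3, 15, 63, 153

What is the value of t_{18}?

1st diffs: 0, 18, 48, 90.
2nd diffs: 18, 30, 42.
3rd diffs: 12, 12 (constant).
Newton forward-difference form: t_n = -3 + 18·C(n-1,2) + 12·C(n-1,3).
At n = 18: n-1 = 17, so t_{18} = -3 + 2448 + 8160 = 10605.

10605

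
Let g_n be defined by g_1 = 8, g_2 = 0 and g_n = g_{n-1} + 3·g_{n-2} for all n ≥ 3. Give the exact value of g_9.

g_3 = 24  g_4 = 24  g_5 = 96  g_6 = 168  g_7 = 456  g_8 = 960  g_9 = 2328.

2328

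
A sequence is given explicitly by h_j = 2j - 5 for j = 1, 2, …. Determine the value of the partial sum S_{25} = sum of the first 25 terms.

525

Over j = 1..25: Σj = 325.
Total = (2)·325 + (-5)·25 = 525.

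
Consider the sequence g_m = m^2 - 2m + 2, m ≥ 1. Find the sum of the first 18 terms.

Over m = 1..18: Σm = 171, Σm² = 2109.
Total = (1)·2109 + (-2)·171 + (2)·18 = 1803.

1803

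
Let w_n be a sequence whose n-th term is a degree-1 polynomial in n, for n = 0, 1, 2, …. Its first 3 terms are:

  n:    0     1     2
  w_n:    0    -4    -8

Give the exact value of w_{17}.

1st diffs: -4, -4 (constant).
So w_n = -4n.
Evaluating at n = 17 gives w_{17} = -68.

-68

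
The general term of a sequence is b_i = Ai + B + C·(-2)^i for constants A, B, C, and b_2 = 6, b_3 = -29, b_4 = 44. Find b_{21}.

The three given values yield: 2A + B + 4C = 6; 3A + B - 8C = -29; 4A + B + 16C = 44.
Subtracting the first from the second: A - 12C = -35.
Subtracting the second from the third: A + 24C = 73.
Solving: C = 3, A = 1, then B = -8.
Therefore b_{21} = 21 + (-8) + 3·(-2097152) = -6291443.

-6291443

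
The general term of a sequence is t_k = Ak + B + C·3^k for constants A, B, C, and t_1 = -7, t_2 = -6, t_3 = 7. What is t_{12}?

531376

Write the equations: A + B + 3C = -7; 2A + B + 9C = -6; 3A + B + 27C = 7.
Subtracting the first from the second: A + 6C = 1.
Subtracting the second from the third: A + 18C = 13.
Solving: C = 1, A = -5, then B = -5.
Therefore t_{12} = -60 + (-5) + 1·531441 = 531376.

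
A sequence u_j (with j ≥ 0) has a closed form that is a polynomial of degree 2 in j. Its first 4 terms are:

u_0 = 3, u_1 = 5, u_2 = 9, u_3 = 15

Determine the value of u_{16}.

1st diffs: 2, 4, 6.
2nd diffs: 2, 2 (constant).
Newton forward-difference form: u_j = 3 + 2·C(j,1) + 2·C(j,2).
At j = 16: j = 16, so u_{16} = 3 + 32 + 240 = 275.

275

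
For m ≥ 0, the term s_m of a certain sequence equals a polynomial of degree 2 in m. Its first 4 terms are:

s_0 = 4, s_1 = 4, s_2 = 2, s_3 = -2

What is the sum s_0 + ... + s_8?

-132

1st diffs: 0, -2, -4.
2nd diffs: -2, -2 (constant).
Newton forward-difference form: s_m = 4 + (-2)·C(m,2).
Continuing: …, -8, -16, -26, -38, …, s_8 = -52.
Summing m = 0..8 (9 terms) gives -132.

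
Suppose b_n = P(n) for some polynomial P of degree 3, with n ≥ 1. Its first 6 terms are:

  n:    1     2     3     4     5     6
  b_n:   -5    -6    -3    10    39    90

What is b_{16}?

1st diffs: -1, 3, 13, 29, 51.
2nd diffs: 4, 10, 16, 22.
3rd diffs: 6, 6, 6 (constant).
Newton forward-difference form: b_n = -5 + (-1)·C(n-1,1) + 4·C(n-1,2) + 6·C(n-1,3).
At n = 16: n-1 = 15, so b_{16} = -5 - 15 + 420 + 2730 = 3130.

3130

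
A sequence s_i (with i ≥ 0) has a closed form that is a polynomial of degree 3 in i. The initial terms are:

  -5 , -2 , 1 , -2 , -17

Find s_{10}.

-695

1st diffs: 3, 3, -3, -15.
2nd diffs: 0, -6, -12.
3rd diffs: -6, -6 (constant).
Newton forward-difference form: s_i = -5 + 3·C(i,1) + (-6)·C(i,3).
At i = 10: i = 10, so s_{10} = -5 + 30 - 720 = -695.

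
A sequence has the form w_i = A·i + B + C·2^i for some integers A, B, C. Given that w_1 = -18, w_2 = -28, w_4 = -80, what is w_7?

Plug in i = 1, 2, 4: A + B + 2C = -18; 2A + B + 4C = -28; 4A + B + 16C = -80.
Subtracting the first from the second: A + 2C = -10.
Subtracting the second from the third: 2A + 12C = -52.
Solving: C = -4, A = -2, then B = -8.
So w_i = -2·i + (-8) + (-4)·2^i; at i=7 this is -534.

-534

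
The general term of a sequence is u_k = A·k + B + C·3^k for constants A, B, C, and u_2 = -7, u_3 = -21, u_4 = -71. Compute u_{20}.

-3486784327

The three given values yield: 2A + B + 9C = -7; 3A + B + 27C = -21; 4A + B + 81C = -71.
Subtracting the first from the second: A + 18C = -14.
Subtracting the second from the third: A + 54C = -50.
Solving: C = -1, A = 4, then B = -6.
Therefore u_{20} = 80 + (-6) + (-1)·3486784401 = -3486784327.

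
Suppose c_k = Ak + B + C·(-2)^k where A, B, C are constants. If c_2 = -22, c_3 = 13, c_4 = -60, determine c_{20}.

-3145756

The three given values yield: 2A + B + 4C = -22; 3A + B - 8C = 13; 4A + B + 16C = -60.
Subtracting the first from the second: A - 12C = 35.
Subtracting the second from the third: A + 24C = -73.
Solving: C = -3, A = -1, then B = -8.
Therefore c_{20} = -20 + (-8) + (-3)·1048576 = -3145756.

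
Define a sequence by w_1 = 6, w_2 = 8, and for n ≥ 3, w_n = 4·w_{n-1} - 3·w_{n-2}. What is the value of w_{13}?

531446

w_3 = 14  w_4 = 32  w_5 = 86  …  w_{10} = 19688  w_{11} = 59054  w_{12} = 177152  w_{13} = 531446.
(Characteristic roots are 3 and 1.)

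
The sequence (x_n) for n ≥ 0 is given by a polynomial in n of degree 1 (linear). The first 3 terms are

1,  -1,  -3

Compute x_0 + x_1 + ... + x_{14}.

1st diffs: -2, -2 (constant).
So x_n = -2n + 1.
Continuing: …, -5, -7, -9, -11, …, x_{14} = -27.
Summing n = 0..14 (15 terms) gives -195.

-195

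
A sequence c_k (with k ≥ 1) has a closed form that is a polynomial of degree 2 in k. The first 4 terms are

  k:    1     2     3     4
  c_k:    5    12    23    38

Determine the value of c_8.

138

1st diffs: 7, 11, 15.
2nd diffs: 4, 4 (constant).
Newton forward-difference form: c_k = 5 + 7·C(k-1,1) + 4·C(k-1,2).
At k = 8: k-1 = 7, so c_8 = 5 + 49 + 84 = 138.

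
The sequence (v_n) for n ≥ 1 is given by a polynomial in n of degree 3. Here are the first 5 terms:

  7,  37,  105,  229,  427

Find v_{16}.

12637

1st diffs: 30, 68, 124, 198.
2nd diffs: 38, 56, 74.
3rd diffs: 18, 18 (constant).
Newton forward-difference form: v_n = 7 + 30·C(n-1,1) + 38·C(n-1,2) + 18·C(n-1,3).
At n = 16: n-1 = 15, so v_{16} = 7 + 450 + 3990 + 8190 = 12637.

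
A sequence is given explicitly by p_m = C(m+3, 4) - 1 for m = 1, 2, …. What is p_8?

C(11, 4) = 330, so p_8 = 329.

329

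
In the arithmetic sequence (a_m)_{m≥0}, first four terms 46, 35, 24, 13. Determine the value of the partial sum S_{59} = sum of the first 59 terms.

Common difference d = -11.
a_m = 46 + (m - 0)·(-11).
a_{58} = -592; S = 59·(46 + (-592))/2 = -16107.

-16107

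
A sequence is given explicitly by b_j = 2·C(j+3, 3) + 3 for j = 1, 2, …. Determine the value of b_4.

C(7, 3) = 35, so b_4 = 73.

73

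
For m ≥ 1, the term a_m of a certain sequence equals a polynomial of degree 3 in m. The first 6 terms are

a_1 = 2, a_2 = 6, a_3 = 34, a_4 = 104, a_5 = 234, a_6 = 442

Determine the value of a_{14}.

7074

1st diffs: 4, 28, 70, 130, 208.
2nd diffs: 24, 42, 60, 78.
3rd diffs: 18, 18, 18 (constant).
So a_m = 3m^3 - 6m^2 + m + 4.
Evaluating at m = 14 gives a_{14} = 7074.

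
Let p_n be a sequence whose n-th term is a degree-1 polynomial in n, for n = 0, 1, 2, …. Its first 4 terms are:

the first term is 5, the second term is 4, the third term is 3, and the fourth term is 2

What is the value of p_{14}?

-9

1st diffs: -1, -1, -1 (constant).
So p_n = -n + 5.
Evaluating at n = 14 gives p_{14} = -9.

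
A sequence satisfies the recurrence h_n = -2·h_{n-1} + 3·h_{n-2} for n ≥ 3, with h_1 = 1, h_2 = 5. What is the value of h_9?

-6559

h_3 = -7, h_4 = 29, h_5 = -79, h_6 = 245, h_7 = -727, h_8 = 2189, h_9 = -6559.
(Characteristic roots are 1 and -3.)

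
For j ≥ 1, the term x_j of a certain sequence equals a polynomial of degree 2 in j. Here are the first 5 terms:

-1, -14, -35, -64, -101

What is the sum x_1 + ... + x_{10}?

1st diffs: -13, -21, -29, -37.
2nd diffs: -8, -8, -8 (constant).
So x_j = -4j^2 - j + 4.
Continuing: …, -146, -199, -260, -329, …, x_{10} = -406.
Summing j = 1..10 (10 terms) gives -1555.

-1555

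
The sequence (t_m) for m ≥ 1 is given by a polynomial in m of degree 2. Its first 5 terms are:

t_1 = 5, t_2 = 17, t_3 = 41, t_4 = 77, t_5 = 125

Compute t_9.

1st diffs: 12, 24, 36, 48.
2nd diffs: 12, 12, 12 (constant).
Newton forward-difference form: t_m = 5 + 12·C(m-1,1) + 12·C(m-1,2).
At m = 9: m-1 = 8, so t_9 = 5 + 96 + 336 = 437.

437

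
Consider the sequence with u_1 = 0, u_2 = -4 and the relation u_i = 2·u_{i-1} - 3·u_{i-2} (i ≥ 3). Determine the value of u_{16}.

Applying the relation repeatedly:
u_3 = -8;  u_4 = -4;  u_5 = 16;  …;  u_{13} = 1840;  u_{14} = 524;  u_{15} = -4472;  u_{16} = -10516.

-10516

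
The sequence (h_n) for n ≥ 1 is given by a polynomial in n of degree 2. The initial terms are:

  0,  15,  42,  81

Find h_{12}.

1st diffs: 15, 27, 39.
2nd diffs: 12, 12 (constant).
Newton forward-difference form: h_n = 15·C(n-1,1) + 12·C(n-1,2).
At n = 12: n-1 = 11, so h_{12} = 165 + 660 = 825.

825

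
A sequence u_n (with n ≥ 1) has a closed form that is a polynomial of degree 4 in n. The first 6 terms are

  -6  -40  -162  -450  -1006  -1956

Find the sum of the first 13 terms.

-114556

1st diffs: -34, -122, -288, -556, -950.
2nd diffs: -88, -166, -268, -394.
3rd diffs: -78, -102, -126.
4th diffs: -24, -24 (constant).
So u_n = -n^4 - 3n^3 - n^2 + 5n - 6.
Continuing: …, -3450, -5662, -8790, -13056, …, u_{13} = -35262.
Summing n = 1..13 (13 terms) gives -114556.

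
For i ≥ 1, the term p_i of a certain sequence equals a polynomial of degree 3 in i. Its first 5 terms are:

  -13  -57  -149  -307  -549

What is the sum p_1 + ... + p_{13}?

1st diffs: -44, -92, -158, -242.
2nd diffs: -48, -66, -84.
3rd diffs: -18, -18 (constant).
So p_i = -3i^3 - 6i^2 - 5i + 1.
Continuing: …, -893, -1357, -1959, -2717, …, p_{13} = -7669.
Summing i = 1..13 (13 terms) gives -30199.

-30199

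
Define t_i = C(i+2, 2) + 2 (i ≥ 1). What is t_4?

17

C(6, 2) = 15, so t_4 = 17.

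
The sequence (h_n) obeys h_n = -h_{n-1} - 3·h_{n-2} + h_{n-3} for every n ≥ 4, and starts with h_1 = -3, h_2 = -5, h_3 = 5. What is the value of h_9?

-83

Iterate the recurrence:
h_4 = 7  h_5 = -27  h_6 = 11  h_7 = 77  h_8 = -137  h_9 = -83.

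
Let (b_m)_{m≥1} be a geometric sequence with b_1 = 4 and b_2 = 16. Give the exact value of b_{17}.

17179869184

Common ratio r = 4.
b_m = 4·4^(m-1).
b_{17} = 4·4^16 = 17179869184.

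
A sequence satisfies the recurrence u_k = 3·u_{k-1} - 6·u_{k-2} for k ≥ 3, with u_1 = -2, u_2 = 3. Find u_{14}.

-404595

Compute successive terms:
u_3 = 21;  u_4 = 45;  u_5 = 9;  …;  u_{11} = 22113;  u_{12} = -2187;  u_{13} = -139239;  u_{14} = -404595.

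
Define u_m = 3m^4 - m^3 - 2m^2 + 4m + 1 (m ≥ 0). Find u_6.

u_6 = 3·6^4 - 1·6^3 - 2·6^2 + 4·6 + 1 = 3625.

3625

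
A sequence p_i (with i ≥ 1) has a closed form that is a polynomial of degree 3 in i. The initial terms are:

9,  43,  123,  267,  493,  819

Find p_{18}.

1st diffs: 34, 80, 144, 226, 326.
2nd diffs: 46, 64, 82, 100.
3rd diffs: 18, 18, 18 (constant).
Newton forward-difference form: p_i = 9 + 34·C(i-1,1) + 46·C(i-1,2) + 18·C(i-1,3).
At i = 18: i-1 = 17, so p_{18} = 9 + 578 + 6256 + 12240 = 19083.

19083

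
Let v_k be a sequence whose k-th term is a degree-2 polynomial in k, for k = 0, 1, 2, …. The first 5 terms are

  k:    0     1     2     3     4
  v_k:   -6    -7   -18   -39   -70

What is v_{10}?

-466

1st diffs: -1, -11, -21, -31.
2nd diffs: -10, -10, -10 (constant).
So v_k = -5k^2 + 4k - 6.
Evaluating at k = 10 gives v_{10} = -466.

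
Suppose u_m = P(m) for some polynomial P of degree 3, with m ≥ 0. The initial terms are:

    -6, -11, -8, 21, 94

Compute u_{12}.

4422

1st diffs: -5, 3, 29, 73.
2nd diffs: 8, 26, 44.
3rd diffs: 18, 18 (constant).
So u_m = 3m^3 - 5m^2 - 3m - 6.
Evaluating at m = 12 gives u_{12} = 4422.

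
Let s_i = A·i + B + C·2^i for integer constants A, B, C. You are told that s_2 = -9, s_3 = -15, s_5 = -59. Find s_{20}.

-2097117

The three given values yield: 2A + B + 4C = -9; 3A + B + 8C = -15; 5A + B + 32C = -59.
Subtracting the first from the second: A + 4C = -6.
Subtracting the second from the third: 2A + 24C = -44.
Solving: C = -2, A = 2, then B = -5.
Hence s_{20} = 2·20 + (-5) + (-2)·1048576 = -2097117.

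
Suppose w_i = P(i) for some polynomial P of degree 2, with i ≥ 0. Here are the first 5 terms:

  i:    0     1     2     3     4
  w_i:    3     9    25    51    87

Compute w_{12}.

735

1st diffs: 6, 16, 26, 36.
2nd diffs: 10, 10, 10 (constant).
Newton forward-difference form: w_i = 3 + 6·C(i,1) + 10·C(i,2).
At i = 12: i = 12, so w_{12} = 3 + 72 + 660 = 735.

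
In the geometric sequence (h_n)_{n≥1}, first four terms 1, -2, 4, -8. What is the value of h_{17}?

65536

Common ratio r = -2.
h_n = 1·(-2)^(n-1).
h_{17} = 1·(-2)^16 = 65536.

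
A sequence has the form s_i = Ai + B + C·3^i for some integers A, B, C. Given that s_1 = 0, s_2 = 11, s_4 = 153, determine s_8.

Write the equations: A + B + 3C = 0; 2A + B + 9C = 11; 4A + B + 81C = 153.
Subtracting the first from the second: A + 6C = 11.
Subtracting the second from the third: 2A + 72C = 142.
Solving: C = 2, A = -1, then B = -5.
So s_i = -1·i + (-5) + 2·3^i; at i=8 this is 13109.

13109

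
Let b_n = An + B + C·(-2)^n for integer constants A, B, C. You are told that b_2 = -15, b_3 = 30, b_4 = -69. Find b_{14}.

The three given values yield: 2A + B + 4C = -15; 3A + B - 8C = 30; 4A + B + 16C = -69.
Subtracting the first from the second: A - 12C = 45.
Subtracting the second from the third: A + 24C = -99.
Solving: C = -4, A = -3, then B = 7.
Therefore b_{14} = -42 + 7 + (-4)·16384 = -65571.

-65571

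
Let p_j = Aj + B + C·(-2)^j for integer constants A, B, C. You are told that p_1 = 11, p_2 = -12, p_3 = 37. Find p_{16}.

-262126

Plug in j = 1, 2, 3: A + B - 2C = 11; 2A + B + 4C = -12; 3A + B - 8C = 37.
Subtracting the first from the second: A + 6C = -23.
Subtracting the second from the third: A - 12C = 49.
Solving: C = -4, A = 1, then B = 2.
Hence p_{16} = 1·16 + 2 + (-4)·65536 = -262126.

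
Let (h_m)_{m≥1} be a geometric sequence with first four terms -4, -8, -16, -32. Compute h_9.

-1024

Common ratio r = 2.
h_m = (-4)·2^(m-1).
h_9 = (-4)·2^8 = -1024.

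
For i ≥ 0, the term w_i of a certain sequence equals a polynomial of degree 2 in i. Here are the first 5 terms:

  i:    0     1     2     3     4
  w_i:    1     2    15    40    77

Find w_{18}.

1st diffs: 1, 13, 25, 37.
2nd diffs: 12, 12, 12 (constant).
Newton forward-difference form: w_i = 1 + 1·C(i,1) + 12·C(i,2).
At i = 18: i = 18, so w_{18} = 1 + 18 + 1836 = 1855.

1855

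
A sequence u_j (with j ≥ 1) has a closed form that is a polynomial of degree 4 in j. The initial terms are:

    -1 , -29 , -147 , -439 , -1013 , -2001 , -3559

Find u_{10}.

-13573

1st diffs: -28, -118, -292, -574, -988, -1558.
2nd diffs: -90, -174, -282, -414, -570.
3rd diffs: -84, -108, -132, -156.
4th diffs: -24, -24, -24 (constant).
So u_j = -j^4 - 4j^3 + 4j^2 + 3j - 3.
Evaluating at j = 10 gives u_{10} = -13573.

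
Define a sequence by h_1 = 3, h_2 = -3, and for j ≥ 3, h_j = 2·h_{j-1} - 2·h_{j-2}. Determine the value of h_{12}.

-288

Compute successive terms:
h_3 = -12;  h_4 = -18;  h_5 = -12;  h_6 = 12;  h_7 = 48;  h_8 = 72;  h_9 = 48;  h_{10} = -48;  h_{11} = -192;  h_{12} = -288.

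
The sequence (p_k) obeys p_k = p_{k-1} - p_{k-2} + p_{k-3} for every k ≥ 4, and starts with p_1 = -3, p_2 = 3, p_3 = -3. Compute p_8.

Iterate the recurrence:
p_4 = -9, p_5 = -3, p_6 = 3, p_7 = -3, p_8 = -9.

-9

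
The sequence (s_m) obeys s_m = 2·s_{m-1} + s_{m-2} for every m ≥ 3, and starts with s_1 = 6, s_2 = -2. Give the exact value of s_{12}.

2786

Step forward from the initial values:
s_3 = 2  s_4 = 2  s_5 = 6  s_6 = 14  s_7 = 34  s_8 = 82  s_9 = 198  s_{10} = 478  s_{11} = 1154  s_{12} = 2786.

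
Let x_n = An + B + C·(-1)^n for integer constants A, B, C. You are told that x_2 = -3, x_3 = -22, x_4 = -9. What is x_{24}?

The three given values yield: 2A + B + C = -3; 3A + B - C = -22; 4A + B + C = -9.
Subtracting the first from the second: A - 2C = -19.
Subtracting the second from the third: A + 2C = 13.
Solving: C = 8, A = -3, then B = -5.
Therefore x_{24} = -72 + (-5) + 8·1 = -69.

-69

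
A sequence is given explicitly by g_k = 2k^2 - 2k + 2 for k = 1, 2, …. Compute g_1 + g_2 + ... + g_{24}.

9248

Over k = 1..24: Σk = 300, Σk² = 4900.
Total = (2)·4900 + (-2)·300 + (2)·24 = 9248.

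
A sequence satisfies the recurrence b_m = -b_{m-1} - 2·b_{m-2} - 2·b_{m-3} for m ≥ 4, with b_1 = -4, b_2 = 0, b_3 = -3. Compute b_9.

-9

Compute successive terms:
b_4 = 11  b_5 = -5  b_6 = -11  b_7 = -1  b_8 = 33  b_9 = -9.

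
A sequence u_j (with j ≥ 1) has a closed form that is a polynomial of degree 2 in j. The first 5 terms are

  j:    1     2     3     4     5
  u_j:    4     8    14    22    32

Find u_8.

74

1st diffs: 4, 6, 8, 10.
2nd diffs: 2, 2, 2 (constant).
Newton forward-difference form: u_j = 4 + 4·C(j-1,1) + 2·C(j-1,2).
At j = 8: j-1 = 7, so u_8 = 4 + 28 + 42 = 74.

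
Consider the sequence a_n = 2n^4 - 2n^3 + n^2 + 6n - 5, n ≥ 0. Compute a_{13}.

a_{13} = 2·13^4 - 2·13^3 + 1·13^2 + 6·13 - 5 = 52970.

52970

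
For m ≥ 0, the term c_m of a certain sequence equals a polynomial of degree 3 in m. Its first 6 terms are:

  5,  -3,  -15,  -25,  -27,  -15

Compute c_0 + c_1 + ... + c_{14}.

1st diffs: -8, -12, -10, -2, 12.
2nd diffs: -4, 2, 8, 14.
3rd diffs: 6, 6, 6 (constant).
Newton forward-difference form: c_m = 5 + (-8)·C(m,1) + (-4)·C(m,2) + 6·C(m,3).
Continuing: …, 17, 75, 165, 293, …, c_{14} = 1713.
Summing m = 0..14 (15 terms) gives 5605.

5605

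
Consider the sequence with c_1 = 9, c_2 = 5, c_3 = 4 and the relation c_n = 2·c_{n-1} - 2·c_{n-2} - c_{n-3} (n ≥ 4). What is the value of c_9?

284

Step forward from the initial values:
c_4 = -11  c_5 = -35  c_6 = -52  c_7 = -23  c_8 = 93  c_9 = 284.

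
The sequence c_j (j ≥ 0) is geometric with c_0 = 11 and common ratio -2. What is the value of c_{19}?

-5767168

c_j = 11·(-2)^(j-0).
c_{19} = 11·(-2)^19 = -5767168.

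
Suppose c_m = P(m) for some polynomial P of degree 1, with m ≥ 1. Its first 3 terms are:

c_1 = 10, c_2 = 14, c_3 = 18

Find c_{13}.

58

1st diffs: 4, 4 (constant).
So c_m = 4m + 6.
Evaluating at m = 13 gives c_{13} = 58.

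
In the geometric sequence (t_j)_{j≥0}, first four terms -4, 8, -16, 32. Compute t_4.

-64

Common ratio r = -2.
t_j = (-4)·(-2)^(j-0).
t_4 = (-4)·(-2)^4 = -64.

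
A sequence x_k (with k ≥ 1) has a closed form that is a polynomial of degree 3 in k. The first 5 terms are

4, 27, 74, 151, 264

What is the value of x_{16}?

1st diffs: 23, 47, 77, 113.
2nd diffs: 24, 30, 36.
3rd diffs: 6, 6 (constant).
So x_k = k^3 + 6k^2 - 2k - 1.
Evaluating at k = 16 gives x_{16} = 5599.

5599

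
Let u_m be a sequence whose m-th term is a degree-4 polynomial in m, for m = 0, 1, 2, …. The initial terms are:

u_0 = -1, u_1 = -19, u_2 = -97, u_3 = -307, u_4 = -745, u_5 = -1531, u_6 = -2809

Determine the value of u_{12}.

1st diffs: -18, -78, -210, -438, -786, -1278.
2nd diffs: -60, -132, -228, -348, -492.
3rd diffs: -72, -96, -120, -144.
4th diffs: -24, -24, -24 (constant).
So u_m = -m^4 - 6m^3 - 5m^2 - 6m - 1.
Evaluating at m = 12 gives u_{12} = -31897.

-31897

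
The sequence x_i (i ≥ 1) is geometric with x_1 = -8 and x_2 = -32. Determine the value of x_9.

-524288

Common ratio r = 4.
x_i = (-8)·4^(i-1).
x_9 = (-8)·4^8 = -524288.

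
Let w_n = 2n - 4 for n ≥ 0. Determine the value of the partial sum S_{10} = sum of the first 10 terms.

Over n = 0..9: Σn = 45.
Total = (2)·45 + (-4)·10 = 50.

50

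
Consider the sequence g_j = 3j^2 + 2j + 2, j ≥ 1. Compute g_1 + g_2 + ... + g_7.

490

Over j = 1..7: Σj = 28, Σj² = 140.
Total = (3)·140 + (2)·28 + (2)·7 = 490.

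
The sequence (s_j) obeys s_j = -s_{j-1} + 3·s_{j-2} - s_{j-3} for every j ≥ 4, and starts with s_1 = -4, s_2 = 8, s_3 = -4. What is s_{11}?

Applying the relation repeatedly:
s_4 = 32, s_5 = -52, s_6 = 152, s_7 = -340, s_8 = 848, s_9 = -2020, s_{10} = 4904, s_{11} = -11812.

-11812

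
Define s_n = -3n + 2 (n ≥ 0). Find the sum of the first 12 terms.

Over n = 0..11: Σn = 66.
Total = (-3)·66 + (2)·12 = -174.

-174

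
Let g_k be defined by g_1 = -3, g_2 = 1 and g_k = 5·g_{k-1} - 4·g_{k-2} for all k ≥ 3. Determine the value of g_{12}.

g_3 = 17; g_4 = 81; g_5 = 337; g_6 = 1361; g_7 = 5457; g_8 = 21841; g_9 = 87377; g_{10} = 349521; g_{11} = 1398097; g_{12} = 5592401.
(Characteristic roots are 4 and 1.)

5592401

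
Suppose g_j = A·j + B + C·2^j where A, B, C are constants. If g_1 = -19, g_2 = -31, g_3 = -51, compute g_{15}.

At j = 1, 2, 3: A + B + 2C = -19; 2A + B + 4C = -31; 3A + B + 8C = -51.
Subtracting the first from the second: A + 2C = -12.
Subtracting the second from the third: A + 4C = -20.
Solving: C = -4, A = -4, then B = -7.
So g_j = -4·j + (-7) + (-4)·2^j; at j=15 this is -131139.

-131139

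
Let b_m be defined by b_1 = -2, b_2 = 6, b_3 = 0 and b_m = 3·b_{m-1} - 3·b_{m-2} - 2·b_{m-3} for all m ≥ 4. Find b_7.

Compute successive terms:
b_4 = -14  b_5 = -54  b_6 = -120  b_7 = -170.

-170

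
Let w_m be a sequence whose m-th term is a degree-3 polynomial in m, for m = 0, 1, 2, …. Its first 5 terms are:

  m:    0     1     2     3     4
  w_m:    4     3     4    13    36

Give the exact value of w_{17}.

4339

1st diffs: -1, 1, 9, 23.
2nd diffs: 2, 8, 14.
3rd diffs: 6, 6 (constant).
Newton forward-difference form: w_m = 4 + (-1)·C(m,1) + 2·C(m,2) + 6·C(m,3).
At m = 17: m = 17, so w_{17} = 4 - 17 + 272 + 4080 = 4339.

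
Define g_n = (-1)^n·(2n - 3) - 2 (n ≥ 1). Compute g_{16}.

(-1)^16 = 1; 2n - 3 at n=16 is 29; so g_{16} = 27.

27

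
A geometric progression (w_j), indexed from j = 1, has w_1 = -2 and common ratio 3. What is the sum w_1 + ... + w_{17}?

-129140162

w_j = (-2)·3^(j-1).
S = (-2)·(3^17 - 1)/(3 - 1) = (-2)·(129140163 - 1)/(2) = -129140162.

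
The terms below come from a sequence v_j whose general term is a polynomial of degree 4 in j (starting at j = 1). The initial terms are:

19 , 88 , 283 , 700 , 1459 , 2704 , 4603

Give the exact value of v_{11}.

22939

1st diffs: 69, 195, 417, 759, 1245, 1899.
2nd diffs: 126, 222, 342, 486, 654.
3rd diffs: 96, 120, 144, 168.
4th diffs: 24, 24, 24 (constant).
So v_j = j^4 + 6j^3 + 2j^2 + 6j + 4.
Evaluating at j = 11 gives v_{11} = 22939.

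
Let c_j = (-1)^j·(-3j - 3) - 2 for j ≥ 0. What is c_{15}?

46

(-1)^15 = -1; -3j - 3 at j=15 is -48; so c_{15} = 46.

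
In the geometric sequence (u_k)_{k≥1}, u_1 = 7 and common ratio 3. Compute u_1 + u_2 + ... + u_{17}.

451990567

u_k = 7·3^(k-1).
S = 7·(3^17 - 1)/(3 - 1) = 7·(129140163 - 1)/(2) = 451990567.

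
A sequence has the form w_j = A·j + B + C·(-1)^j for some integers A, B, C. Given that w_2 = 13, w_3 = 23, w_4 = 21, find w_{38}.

Write the equations: 2A + B + C = 13; 3A + B - C = 23; 4A + B + C = 21.
Subtracting the first from the second: A - 2C = 10.
Subtracting the second from the third: A + 2C = -2.
Solving: C = -3, A = 4, then B = 8.
So w_j = 4·j + 8 + (-3)·(-1)^j; at j=38 this is 157.

157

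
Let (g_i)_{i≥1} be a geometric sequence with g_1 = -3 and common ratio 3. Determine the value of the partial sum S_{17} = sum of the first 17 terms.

-193710243

g_i = (-3)·3^(i-1).
S = (-3)·(3^17 - 1)/(3 - 1) = (-3)·(129140163 - 1)/(2) = -193710243.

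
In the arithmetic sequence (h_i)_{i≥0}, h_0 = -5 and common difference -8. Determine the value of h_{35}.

h_i = -5 + (i - 0)·(-8).
h_{35} = -5 + 35·(-8) = -285.

-285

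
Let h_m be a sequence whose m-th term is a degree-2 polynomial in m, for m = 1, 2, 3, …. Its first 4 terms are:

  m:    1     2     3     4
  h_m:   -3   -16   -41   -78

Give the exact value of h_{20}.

-2302

1st diffs: -13, -25, -37.
2nd diffs: -12, -12 (constant).
So h_m = -6m^2 + 5m - 2.
Evaluating at m = 20 gives h_{20} = -2302.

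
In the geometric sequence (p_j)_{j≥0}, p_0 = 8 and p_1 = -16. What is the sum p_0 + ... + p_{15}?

Common ratio r = -2.
p_j = 8·(-2)^(j-0).
S = 8·((-2)^16 - 1)/(-2 - 1) = 8·(65536 - 1)/(-3) = -174760.

-174760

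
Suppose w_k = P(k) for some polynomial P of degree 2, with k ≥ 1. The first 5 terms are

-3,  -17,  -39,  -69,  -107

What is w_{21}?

-1803

1st diffs: -14, -22, -30, -38.
2nd diffs: -8, -8, -8 (constant).
So w_k = -4k^2 - 2k + 3.
Evaluating at k = 21 gives w_{21} = -1803.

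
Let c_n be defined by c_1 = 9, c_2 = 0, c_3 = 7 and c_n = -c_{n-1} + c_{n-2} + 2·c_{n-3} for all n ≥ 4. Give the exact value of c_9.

Step forward from the initial values:
c_4 = 11;  c_5 = -4;  c_6 = 29;  c_7 = -11;  c_8 = 32;  c_9 = 15.

15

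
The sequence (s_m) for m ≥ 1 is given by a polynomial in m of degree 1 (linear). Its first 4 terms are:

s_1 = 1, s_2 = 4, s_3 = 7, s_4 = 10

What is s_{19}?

55

1st diffs: 3, 3, 3 (constant).
So s_m = 3m - 2.
Evaluating at m = 19 gives s_{19} = 55.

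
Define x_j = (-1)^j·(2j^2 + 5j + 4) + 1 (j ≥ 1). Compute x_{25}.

-1378

(-1)^25 = -1; 2j^2 + 5j + 4 at j=25 is 1379; so x_{25} = -1378.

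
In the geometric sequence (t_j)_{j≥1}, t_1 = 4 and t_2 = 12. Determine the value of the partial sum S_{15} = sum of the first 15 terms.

28697812

Common ratio r = 3.
t_j = 4·3^(j-1).
S = 4·(3^15 - 1)/(3 - 1) = 4·(14348907 - 1)/(2) = 28697812.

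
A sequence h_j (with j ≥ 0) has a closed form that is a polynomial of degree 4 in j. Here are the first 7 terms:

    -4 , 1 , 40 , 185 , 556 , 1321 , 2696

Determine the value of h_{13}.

1st diffs: 5, 39, 145, 371, 765, 1375.
2nd diffs: 34, 106, 226, 394, 610.
3rd diffs: 72, 120, 168, 216.
4th diffs: 48, 48, 48 (constant).
Newton forward-difference form: h_j = -4 + 5·C(j,1) + 34·C(j,2) + 72·C(j,3) + 48·C(j,4).
At j = 13: j = 13, so h_{13} = -4 + 65 + 2652 + 20592 + 34320 = 57625.

57625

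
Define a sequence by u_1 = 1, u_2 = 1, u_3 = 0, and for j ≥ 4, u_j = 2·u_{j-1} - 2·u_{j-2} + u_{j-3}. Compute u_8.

u_4 = -1; u_5 = -1; u_6 = 0; u_7 = 1; u_8 = 1.

1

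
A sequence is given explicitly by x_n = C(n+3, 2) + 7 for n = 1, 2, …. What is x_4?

C(7, 2) = 21, so x_4 = 28.

28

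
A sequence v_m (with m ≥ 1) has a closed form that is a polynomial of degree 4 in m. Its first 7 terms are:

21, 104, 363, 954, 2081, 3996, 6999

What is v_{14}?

1st diffs: 83, 259, 591, 1127, 1915, 3003.
2nd diffs: 176, 332, 536, 788, 1088.
3rd diffs: 156, 204, 252, 300.
4th diffs: 48, 48, 48 (constant).
Newton forward-difference form: v_m = 21 + 83·C(m-1,1) + 176·C(m-1,2) + 156·C(m-1,3) + 48·C(m-1,4).
At m = 14: m-1 = 13, so v_{14} = 21 + 1079 + 13728 + 44616 + 34320 = 93764.

93764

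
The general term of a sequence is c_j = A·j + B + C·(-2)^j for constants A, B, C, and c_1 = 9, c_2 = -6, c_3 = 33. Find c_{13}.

The three given values yield: A + B - 2C = 9; 2A + B + 4C = -6; 3A + B - 8C = 33.
Subtracting the first from the second: A + 6C = -15.
Subtracting the second from the third: A - 12C = 39.
Solving: C = -3, A = 3, then B = 0.
So c_j = 3·j + 0 + (-3)·(-2)^j; at j=13 this is 24615.

24615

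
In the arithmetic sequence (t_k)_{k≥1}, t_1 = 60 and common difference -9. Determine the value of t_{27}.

-174

t_k = 60 + (k - 1)·(-9).
t_{27} = 60 + 26·(-9) = -174.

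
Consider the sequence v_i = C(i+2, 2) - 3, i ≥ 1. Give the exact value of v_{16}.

C(18, 2) = 153, so v_{16} = 150.

150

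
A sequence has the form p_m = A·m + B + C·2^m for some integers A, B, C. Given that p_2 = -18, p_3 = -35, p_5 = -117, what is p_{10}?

Plug in m = 2, 3, 5: 2A + B + 4C = -18; 3A + B + 8C = -35; 5A + B + 32C = -117.
Subtracting the first from the second: A + 4C = -17.
Subtracting the second from the third: 2A + 24C = -82.
Solving: C = -3, A = -5, then B = 4.
So p_m = -5·m + 4 + (-3)·2^m; at m=10 this is -3118.

-3118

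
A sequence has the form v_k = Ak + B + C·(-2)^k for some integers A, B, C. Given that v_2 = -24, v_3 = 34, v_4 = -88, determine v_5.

150

At k = 2, 3, 4: 2A + B + 4C = -24; 3A + B - 8C = 34; 4A + B + 16C = -88.
Subtracting the first from the second: A - 12C = 58.
Subtracting the second from the third: A + 24C = -122.
Solving: C = -5, A = -2, then B = 0.
So v_k = -2·k + 0 + (-5)·(-2)^k; at k=5 this is 150.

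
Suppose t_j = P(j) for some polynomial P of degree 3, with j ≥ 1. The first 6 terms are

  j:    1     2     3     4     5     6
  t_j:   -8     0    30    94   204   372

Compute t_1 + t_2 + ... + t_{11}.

7942

1st diffs: 8, 30, 64, 110, 168.
2nd diffs: 22, 34, 46, 58.
3rd diffs: 12, 12, 12 (constant).
So t_j = 2j^3 - j^2 - 3j - 6.
Continuing: …, 610, 930, 1344, 1864, …, t_{11} = 2502.
Summing j = 1..11 (11 terms) gives 7942.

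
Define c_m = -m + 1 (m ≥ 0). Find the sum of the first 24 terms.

Over m = 0..23: Σm = 276.
Total = (-1)·276 + (1)·24 = -252.

-252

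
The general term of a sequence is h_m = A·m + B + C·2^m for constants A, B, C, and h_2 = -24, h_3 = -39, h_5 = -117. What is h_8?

Write the equations: 2A + B + 4C = -24; 3A + B + 8C = -39; 5A + B + 32C = -117.
Subtracting the first from the second: A + 4C = -15.
Subtracting the second from the third: 2A + 24C = -78.
Solving: C = -3, A = -3, then B = -6.
Hence h_8 = -3·8 + (-6) + (-3)·256 = -798.

-798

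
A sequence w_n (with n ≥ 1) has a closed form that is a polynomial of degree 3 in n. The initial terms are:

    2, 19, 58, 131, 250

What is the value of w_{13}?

1st diffs: 17, 39, 73, 119.
2nd diffs: 22, 34, 46.
3rd diffs: 12, 12 (constant).
Newton forward-difference form: w_n = 2 + 17·C(n-1,1) + 22·C(n-1,2) + 12·C(n-1,3).
At n = 13: n-1 = 12, so w_{13} = 2 + 204 + 1452 + 2640 = 4298.

4298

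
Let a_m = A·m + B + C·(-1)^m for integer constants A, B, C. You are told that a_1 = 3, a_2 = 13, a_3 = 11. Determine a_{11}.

Write the equations: A + B - C = 3; 2A + B + C = 13; 3A + B - C = 11.
Subtracting the first from the second: A + 2C = 10.
Subtracting the second from the third: A - 2C = -2.
Solving: C = 3, A = 4, then B = 2.
Therefore a_{11} = 44 + 2 + 3·(-1) = 43.

43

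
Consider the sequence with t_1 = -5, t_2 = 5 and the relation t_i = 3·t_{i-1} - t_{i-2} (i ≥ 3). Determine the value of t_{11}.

Iterate the recurrence:
t_3 = 20; t_4 = 55; t_5 = 145; t_6 = 380; t_7 = 995; t_8 = 2605; t_9 = 6820; t_{10} = 17855; t_{11} = 46745.

46745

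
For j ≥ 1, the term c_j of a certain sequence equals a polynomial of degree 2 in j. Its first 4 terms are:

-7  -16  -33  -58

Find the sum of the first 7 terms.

-518

1st diffs: -9, -17, -25.
2nd diffs: -8, -8 (constant).
So c_j = -4j^2 + 3j - 6.
Continuing: -91, -132, -181.
Summing j = 1..7 (7 terms) gives -518.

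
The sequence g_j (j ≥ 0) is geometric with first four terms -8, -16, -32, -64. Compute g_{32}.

-34359738368

Common ratio r = 2.
g_j = (-8)·2^(j-0).
g_{32} = (-8)·2^32 = -34359738368.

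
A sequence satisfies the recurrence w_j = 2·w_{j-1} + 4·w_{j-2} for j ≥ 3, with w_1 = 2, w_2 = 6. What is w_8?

7040

Step forward from the initial values:
w_3 = 20;  w_4 = 64;  w_5 = 208;  w_6 = 672;  w_7 = 2176;  w_8 = 7040.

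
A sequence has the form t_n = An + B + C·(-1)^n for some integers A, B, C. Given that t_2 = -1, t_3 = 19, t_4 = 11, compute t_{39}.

235

The three given values yield: 2A + B + C = -1; 3A + B - C = 19; 4A + B + C = 11.
Subtracting the first from the second: A - 2C = 20.
Subtracting the second from the third: A + 2C = -8.
Solving: C = -7, A = 6, then B = -6.
Therefore t_{39} = 234 + (-6) + (-7)·(-1) = 235.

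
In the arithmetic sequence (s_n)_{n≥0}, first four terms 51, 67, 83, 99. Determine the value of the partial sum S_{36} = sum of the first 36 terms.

Common difference d = 16.
s_n = 51 + (n - 0)·16.
s_{35} = 611; S = 36·(51 + 611)/2 = 11916.

11916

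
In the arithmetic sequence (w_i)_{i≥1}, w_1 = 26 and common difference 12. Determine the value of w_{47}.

578

w_i = 26 + (i - 1)·12.
w_{47} = 26 + 46·12 = 578.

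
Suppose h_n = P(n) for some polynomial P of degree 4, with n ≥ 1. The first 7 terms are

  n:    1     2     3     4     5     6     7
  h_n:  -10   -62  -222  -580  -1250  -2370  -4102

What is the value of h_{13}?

-39442

1st diffs: -52, -160, -358, -670, -1120, -1732.
2nd diffs: -108, -198, -312, -450, -612.
3rd diffs: -90, -114, -138, -162.
4th diffs: -24, -24, -24 (constant).
Newton forward-difference form: h_n = -10 + (-52)·C(n-1,1) + (-108)·C(n-1,2) + (-90)·C(n-1,3) + (-24)·C(n-1,4).
At n = 13: n-1 = 12, so h_{13} = -10 - 624 - 7128 - 19800 - 11880 = -39442.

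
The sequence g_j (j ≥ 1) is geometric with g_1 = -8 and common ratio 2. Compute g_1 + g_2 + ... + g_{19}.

g_j = (-8)·2^(j-1).
S = (-8)·(2^19 - 1)/(2 - 1) = (-8)·(524288 - 1)/(1) = -4194296.

-4194296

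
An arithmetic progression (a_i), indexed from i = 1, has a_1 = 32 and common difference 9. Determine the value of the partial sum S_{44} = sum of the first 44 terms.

a_i = 32 + (i - 1)·9.
a_{44} = 419; S = 44·(32 + 419)/2 = 9922.

9922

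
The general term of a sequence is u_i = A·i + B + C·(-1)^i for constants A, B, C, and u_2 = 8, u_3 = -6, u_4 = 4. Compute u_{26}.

-40

At i = 2, 3, 4: 2A + B + C = 8; 3A + B - C = -6; 4A + B + C = 4.
Subtracting the first from the second: A - 2C = -14.
Subtracting the second from the third: A + 2C = 10.
Solving: C = 6, A = -2, then B = 6.
Therefore u_{26} = -52 + 6 + 6·1 = -40.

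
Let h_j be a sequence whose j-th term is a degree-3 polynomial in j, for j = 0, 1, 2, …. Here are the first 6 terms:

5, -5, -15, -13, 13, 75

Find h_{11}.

1875

1st diffs: -10, -10, 2, 26, 62.
2nd diffs: 0, 12, 24, 36.
3rd diffs: 12, 12, 12 (constant).
So h_j = 2j^3 - 6j^2 - 6j + 5.
Evaluating at j = 11 gives h_{11} = 1875.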